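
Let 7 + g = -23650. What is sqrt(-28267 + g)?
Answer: 2*I*sqrt(12981) ≈ 227.87*I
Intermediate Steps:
g = -23657 (g = -7 - 23650 = -23657)
sqrt(-28267 + g) = sqrt(-28267 - 23657) = sqrt(-51924) = 2*I*sqrt(12981)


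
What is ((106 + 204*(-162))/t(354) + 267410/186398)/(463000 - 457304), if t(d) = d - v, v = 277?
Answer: -437123739/5839476544 ≈ -0.074857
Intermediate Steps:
t(d) = -277 + d (t(d) = d - 1*277 = d - 277 = -277 + d)
((106 + 204*(-162))/t(354) + 267410/186398)/(463000 - 457304) = ((106 + 204*(-162))/(-277 + 354) + 267410/186398)/(463000 - 457304) = ((106 - 33048)/77 + 267410*(1/186398))/5696 = (-32942*1/77 + 133705/93199)*(1/5696) = (-4706/11 + 133705/93199)*(1/5696) = -437123739/1025189*1/5696 = -437123739/5839476544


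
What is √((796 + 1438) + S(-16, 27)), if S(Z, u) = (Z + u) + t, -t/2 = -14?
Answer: √2273 ≈ 47.676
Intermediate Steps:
t = 28 (t = -2*(-14) = 28)
S(Z, u) = 28 + Z + u (S(Z, u) = (Z + u) + 28 = 28 + Z + u)
√((796 + 1438) + S(-16, 27)) = √((796 + 1438) + (28 - 16 + 27)) = √(2234 + 39) = √2273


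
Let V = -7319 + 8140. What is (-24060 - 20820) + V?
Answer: -44059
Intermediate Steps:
V = 821
(-24060 - 20820) + V = (-24060 - 20820) + 821 = -44880 + 821 = -44059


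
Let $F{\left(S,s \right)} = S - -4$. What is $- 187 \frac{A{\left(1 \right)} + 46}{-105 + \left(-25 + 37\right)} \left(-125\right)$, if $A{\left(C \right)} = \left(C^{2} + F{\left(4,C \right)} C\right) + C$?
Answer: $- \frac{1309000}{93} \approx -14075.0$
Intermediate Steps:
$F{\left(S,s \right)} = 4 + S$ ($F{\left(S,s \right)} = S + 4 = 4 + S$)
$A{\left(C \right)} = C^{2} + 9 C$ ($A{\left(C \right)} = \left(C^{2} + \left(4 + 4\right) C\right) + C = \left(C^{2} + 8 C\right) + C = C^{2} + 9 C$)
$- 187 \frac{A{\left(1 \right)} + 46}{-105 + \left(-25 + 37\right)} \left(-125\right) = - 187 \frac{1 \left(9 + 1\right) + 46}{-105 + \left(-25 + 37\right)} \left(-125\right) = - 187 \frac{1 \cdot 10 + 46}{-105 + 12} \left(-125\right) = - 187 \frac{10 + 46}{-93} \left(-125\right) = - 187 \cdot 56 \left(- \frac{1}{93}\right) \left(-125\right) = \left(-187\right) \left(- \frac{56}{93}\right) \left(-125\right) = \frac{10472}{93} \left(-125\right) = - \frac{1309000}{93}$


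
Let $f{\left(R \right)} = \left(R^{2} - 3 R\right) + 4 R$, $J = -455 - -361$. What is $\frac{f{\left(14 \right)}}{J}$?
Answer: $- \frac{105}{47} \approx -2.234$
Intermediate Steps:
$J = -94$ ($J = -455 + 361 = -94$)
$f{\left(R \right)} = R + R^{2}$
$\frac{f{\left(14 \right)}}{J} = \frac{14 \left(1 + 14\right)}{-94} = 14 \cdot 15 \left(- \frac{1}{94}\right) = 210 \left(- \frac{1}{94}\right) = - \frac{105}{47}$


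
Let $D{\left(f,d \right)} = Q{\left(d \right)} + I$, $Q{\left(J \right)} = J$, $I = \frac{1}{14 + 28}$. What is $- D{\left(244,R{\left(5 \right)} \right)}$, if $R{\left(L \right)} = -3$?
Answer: $\frac{125}{42} \approx 2.9762$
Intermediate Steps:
$I = \frac{1}{42} \approx 0.02381$
$D{\left(f,d \right)} = \frac{1}{42} + d$ ($D{\left(f,d \right)} = d + \frac{1}{42} = \frac{1}{42} + d$)
$- D{\left(244,R{\left(5 \right)} \right)} = - (\frac{1}{42} - 3) = \left(-1\right) \left(- \frac{125}{42}\right) = \frac{125}{42}$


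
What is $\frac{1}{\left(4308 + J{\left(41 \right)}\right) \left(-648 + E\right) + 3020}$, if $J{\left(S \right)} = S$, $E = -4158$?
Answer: $- \frac{1}{20898274} \approx -4.7851 \cdot 10^{-8}$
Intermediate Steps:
$\frac{1}{\left(4308 + J{\left(41 \right)}\right) \left(-648 + E\right) + 3020} = \frac{1}{\left(4308 + 41\right) \left(-648 - 4158\right) + 3020} = \frac{1}{4349 \left(-4806\right) + 3020} = \frac{1}{-20901294 + 3020} = \frac{1}{-20898274} = - \frac{1}{20898274}$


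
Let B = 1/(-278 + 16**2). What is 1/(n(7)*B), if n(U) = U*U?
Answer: -22/49 ≈ -0.44898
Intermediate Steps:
B = -1/22 (B = 1/(-278 + 256) = 1/(-22) = -1/22 ≈ -0.045455)
n(U) = U**2
1/(n(7)*B) = 1/(7**2*(-1/22)) = 1/(49*(-1/22)) = 1/(-49/22) = -22/49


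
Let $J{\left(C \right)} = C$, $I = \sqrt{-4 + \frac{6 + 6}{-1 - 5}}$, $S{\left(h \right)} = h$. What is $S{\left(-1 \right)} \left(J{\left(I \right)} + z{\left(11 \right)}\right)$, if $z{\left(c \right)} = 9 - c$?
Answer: $2 - i \sqrt{6} \approx 2.0 - 2.4495 i$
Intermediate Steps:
$I = i \sqrt{6}$ ($I = \sqrt{-4 + \frac{12}{-6}} = \sqrt{-4 + 12 \left(- \frac{1}{6}\right)} = \sqrt{-4 - 2} = \sqrt{-6} = i \sqrt{6} \approx 2.4495 i$)
$S{\left(-1 \right)} \left(J{\left(I \right)} + z{\left(11 \right)}\right) = - (i \sqrt{6} + \left(9 - 11\right)) = - (i \sqrt{6} - 2) = - (-2 + i \sqrt{6}) = 2 - i \sqrt{6}$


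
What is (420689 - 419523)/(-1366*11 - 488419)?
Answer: -1166/503445 ≈ -0.0023160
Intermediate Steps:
(420689 - 419523)/(-1366*11 - 488419) = 1166/(-15026 - 488419) = 1166/(-503445) = 1166*(-1/503445) = -1166/503445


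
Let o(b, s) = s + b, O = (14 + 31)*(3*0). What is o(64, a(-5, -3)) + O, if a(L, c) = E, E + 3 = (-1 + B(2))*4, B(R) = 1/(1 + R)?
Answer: 175/3 ≈ 58.333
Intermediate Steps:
E = -17/3 (E = -3 + (-1 + 1/(1 + 2))*4 = -3 + (-1 + 1/3)*4 = -3 + (-1 + ⅓)*4 = -3 - ⅔*4 = -3 - 8/3 = -17/3 ≈ -5.6667)
O = 0 (O = 45*0 = 0)
a(L, c) = -17/3
o(b, s) = b + s
o(64, a(-5, -3)) + O = (64 - 17/3) + 0 = 175/3 + 0 = 175/3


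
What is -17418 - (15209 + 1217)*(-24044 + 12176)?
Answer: 194926350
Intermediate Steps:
-17418 - (15209 + 1217)*(-24044 + 12176) = -17418 - 16426*(-11868) = -17418 - 1*(-194943768) = -17418 + 194943768 = 194926350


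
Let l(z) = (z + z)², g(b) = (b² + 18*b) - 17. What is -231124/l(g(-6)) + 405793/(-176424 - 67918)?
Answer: -17332611455/1935432982 ≈ -8.9554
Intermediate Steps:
g(b) = -17 + b² + 18*b
l(z) = 4*z² (l(z) = (2*z)² = 4*z²)
-231124/l(g(-6)) + 405793/(-176424 - 67918) = -231124*1/(4*(-17 + (-6)² + 18*(-6))²) + 405793/(-176424 - 67918) = -231124*1/(4*(-17 + 36 - 108)²) + 405793/(-244342) = -231124/(4*(-89)²) + 405793*(-1/244342) = -231124/(4*7921) - 405793/244342 = -231124/31684 - 405793/244342 = -231124*1/31684 - 405793/244342 = -57781/7921 - 405793/244342 = -17332611455/1935432982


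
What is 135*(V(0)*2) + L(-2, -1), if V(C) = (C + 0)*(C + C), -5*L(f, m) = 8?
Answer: -8/5 ≈ -1.6000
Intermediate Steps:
L(f, m) = -8/5 (L(f, m) = -⅕*8 = -8/5)
V(C) = 2*C² (V(C) = C*(2*C) = 2*C²)
135*(V(0)*2) + L(-2, -1) = 135*((2*0²)*2) - 8/5 = 135*((2*0)*2) - 8/5 = 135*(0*2) - 8/5 = 135*0 - 8/5 = 0 - 8/5 = -8/5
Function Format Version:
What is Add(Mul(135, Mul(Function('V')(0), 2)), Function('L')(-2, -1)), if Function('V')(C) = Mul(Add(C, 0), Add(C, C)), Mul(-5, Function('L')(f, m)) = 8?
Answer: Rational(-8, 5) ≈ -1.6000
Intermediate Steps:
Function('L')(f, m) = Rational(-8, 5) (Function('L')(f, m) = Mul(Rational(-1, 5), 8) = Rational(-8, 5))
Function('V')(C) = Mul(2, Pow(C, 2)) (Function('V')(C) = Mul(C, Mul(2, C)) = Mul(2, Pow(C, 2)))
Add(Mul(135, Mul(Function('V')(0), 2)), Function('L')(-2, -1)) = Add(Mul(135, Mul(Mul(2, Pow(0, 2)), 2)), Rational(-8, 5)) = Add(Mul(135, Mul(Mul(2, 0), 2)), Rational(-8, 5)) = Add(Mul(135, Mul(0, 2)), Rational(-8, 5)) = Add(Mul(135, 0), Rational(-8, 5)) = Add(0, Rational(-8, 5)) = Rational(-8, 5)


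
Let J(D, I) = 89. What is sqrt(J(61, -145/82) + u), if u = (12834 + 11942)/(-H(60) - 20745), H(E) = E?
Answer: sqrt(105285345)/1095 ≈ 9.3707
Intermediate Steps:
u = -1304/1095 (u = (12834 + 11942)/(-1*60 - 20745) = 24776/(-60 - 20745) = 24776/(-20805) = 24776*(-1/20805) = -1304/1095 ≈ -1.1909)
sqrt(J(61, -145/82) + u) = sqrt(89 - 1304/1095) = sqrt(96151/1095) = sqrt(105285345)/1095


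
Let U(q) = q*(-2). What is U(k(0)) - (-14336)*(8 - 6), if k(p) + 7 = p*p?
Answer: 28686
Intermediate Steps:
k(p) = -7 + p² (k(p) = -7 + p*p = -7 + p²)
U(q) = -2*q
U(k(0)) - (-14336)*(8 - 6) = -2*(-7 + 0²) - (-14336)*(8 - 6) = -2*(-7 + 0) - (-14336)*2 = -2*(-7) - 896*(-32) = 14 + 28672 = 28686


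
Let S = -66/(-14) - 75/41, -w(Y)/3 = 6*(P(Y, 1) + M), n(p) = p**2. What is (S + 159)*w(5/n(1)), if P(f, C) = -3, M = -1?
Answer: 3345192/287 ≈ 11656.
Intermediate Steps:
w(Y) = 72 (w(Y) = -18*(-3 - 1) = -18*(-4) = -3*(-24) = 72)
S = 828/287 (S = -66*(-1/14) - 75*1/41 = 33/7 - 75/41 = 828/287 ≈ 2.8850)
(S + 159)*w(5/n(1)) = (828/287 + 159)*72 = (46461/287)*72 = 3345192/287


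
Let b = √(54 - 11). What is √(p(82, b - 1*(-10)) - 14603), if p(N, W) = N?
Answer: I*√14521 ≈ 120.5*I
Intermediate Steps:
b = √43 ≈ 6.5574
√(p(82, b - 1*(-10)) - 14603) = √(82 - 14603) = √(-14521) = I*√14521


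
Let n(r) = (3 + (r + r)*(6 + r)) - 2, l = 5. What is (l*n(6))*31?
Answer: 22475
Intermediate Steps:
n(r) = 1 + 2*r*(6 + r) (n(r) = (3 + (2*r)*(6 + r)) - 2 = (3 + 2*r*(6 + r)) - 2 = 1 + 2*r*(6 + r))
(l*n(6))*31 = (5*(1 + 2*6**2 + 12*6))*31 = (5*(1 + 2*36 + 72))*31 = (5*(1 + 72 + 72))*31 = (5*145)*31 = 725*31 = 22475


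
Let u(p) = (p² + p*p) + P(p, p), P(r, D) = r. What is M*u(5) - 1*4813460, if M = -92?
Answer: -4818520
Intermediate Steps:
u(p) = p + 2*p² (u(p) = (p² + p*p) + p = (p² + p²) + p = 2*p² + p = p + 2*p²)
M*u(5) - 1*4813460 = -460*(1 + 2*5) - 1*4813460 = -460*(1 + 10) - 4813460 = -460*11 - 4813460 = -92*55 - 4813460 = -5060 - 4813460 = -4818520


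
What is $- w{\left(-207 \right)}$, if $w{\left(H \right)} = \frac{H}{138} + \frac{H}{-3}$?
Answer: $- \frac{135}{2} \approx -67.5$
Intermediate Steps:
$w{\left(H \right)} = - \frac{15 H}{46}$ ($w{\left(H \right)} = H \frac{1}{138} + H \left(- \frac{1}{3}\right) = \frac{H}{138} - \frac{H}{3} = - \frac{15 H}{46}$)
$- w{\left(-207 \right)} = - \frac{\left(-15\right) \left(-207\right)}{46} = \left(-1\right) \frac{135}{2} = - \frac{135}{2}$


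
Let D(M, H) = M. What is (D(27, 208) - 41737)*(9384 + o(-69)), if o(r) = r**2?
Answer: -589987950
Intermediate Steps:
(D(27, 208) - 41737)*(9384 + o(-69)) = (27 - 41737)*(9384 + (-69)**2) = -41710*(9384 + 4761) = -41710*14145 = -589987950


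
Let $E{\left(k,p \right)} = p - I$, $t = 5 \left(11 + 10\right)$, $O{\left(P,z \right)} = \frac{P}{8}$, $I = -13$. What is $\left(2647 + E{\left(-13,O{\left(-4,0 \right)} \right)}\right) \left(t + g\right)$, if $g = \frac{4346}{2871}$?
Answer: $\frac{180728391}{638} \approx 2.8327 \cdot 10^{5}$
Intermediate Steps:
$O{\left(P,z \right)} = \frac{P}{8}$ ($O{\left(P,z \right)} = P \frac{1}{8} = \frac{P}{8}$)
$g = \frac{4346}{2871}$ ($g = 4346 \cdot \frac{1}{2871} = \frac{4346}{2871} \approx 1.5138$)
$t = 105$ ($t = 5 \cdot 21 = 105$)
$E{\left(k,p \right)} = 13 + p$ ($E{\left(k,p \right)} = p - -13 = p + 13 = 13 + p$)
$\left(2647 + E{\left(-13,O{\left(-4,0 \right)} \right)}\right) \left(t + g\right) = \left(2647 + \left(13 + \frac{1}{8} \left(-4\right)\right)\right) \left(105 + \frac{4346}{2871}\right) = \left(2647 + \left(13 - \frac{1}{2}\right)\right) \frac{305801}{2871} = \left(2647 + \frac{25}{2}\right) \frac{305801}{2871} = \frac{5319}{2} \cdot \frac{305801}{2871} = \frac{180728391}{638}$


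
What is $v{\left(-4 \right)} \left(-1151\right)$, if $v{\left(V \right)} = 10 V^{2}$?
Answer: $-184160$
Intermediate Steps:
$v{\left(-4 \right)} \left(-1151\right) = 10 \left(-4\right)^{2} \left(-1151\right) = 10 \cdot 16 \left(-1151\right) = 160 \left(-1151\right) = -184160$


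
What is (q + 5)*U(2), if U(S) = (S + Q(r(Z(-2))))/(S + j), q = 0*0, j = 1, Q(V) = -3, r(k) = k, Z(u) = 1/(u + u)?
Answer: -5/3 ≈ -1.6667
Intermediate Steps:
Z(u) = 1/(2*u)
q = 0
U(S) = (-3 + S)/(1 + S) (U(S) = (S - 3)/(S + 1) = (-3 + S)/(1 + S))
(q + 5)*U(2) = (0 + 5)*((-3 + 2)/(1 + 2)) = 5*(-1/3) = 5*((⅓)*(-1)) = 5*(-⅓) = -5/3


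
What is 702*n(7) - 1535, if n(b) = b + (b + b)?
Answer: 13207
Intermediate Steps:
n(b) = 3*b (n(b) = b + 2*b = 3*b)
702*n(7) - 1535 = 702*(3*7) - 1535 = 702*21 - 1535 = 14742 - 1535 = 13207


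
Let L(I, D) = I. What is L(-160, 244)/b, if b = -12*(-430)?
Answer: -4/129 ≈ -0.031008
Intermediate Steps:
b = 5160
L(-160, 244)/b = -160/5160 = -160*1/5160 = -4/129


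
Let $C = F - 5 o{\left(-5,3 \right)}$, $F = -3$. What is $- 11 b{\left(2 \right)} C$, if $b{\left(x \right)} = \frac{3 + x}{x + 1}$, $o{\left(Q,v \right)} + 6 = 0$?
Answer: $-495$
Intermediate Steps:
$o{\left(Q,v \right)} = -6$ ($o{\left(Q,v \right)} = -6 + 0 = -6$)
$C = 27$ ($C = -3 - -30 = -3 + 30 = 27$)
$b{\left(x \right)} = \frac{3 + x}{1 + x}$
$- 11 b{\left(2 \right)} C = - 11 \frac{3 + 2}{1 + 2} \cdot 27 = - 11 \cdot \frac{1}{3} \cdot 5 \cdot 27 = \left(-11\right) \frac{5}{3} \cdot 27 = \left(- \frac{55}{3}\right) 27 = -495$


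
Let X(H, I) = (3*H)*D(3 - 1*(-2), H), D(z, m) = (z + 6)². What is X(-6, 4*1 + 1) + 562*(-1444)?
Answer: -813706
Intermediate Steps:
D(z, m) = (6 + z)²
X(H, I) = 363*H (X(H, I) = (3*H)*(6 + (3 - 1*(-2)))² = (3*H)*(6 + (3 + 2))² = (3*H)*(6 + 5)² = (3*H)*11² = (3*H)*121 = 363*H)
X(-6, 4*1 + 1) + 562*(-1444) = 363*(-6) + 562*(-1444) = -2178 - 811528 = -813706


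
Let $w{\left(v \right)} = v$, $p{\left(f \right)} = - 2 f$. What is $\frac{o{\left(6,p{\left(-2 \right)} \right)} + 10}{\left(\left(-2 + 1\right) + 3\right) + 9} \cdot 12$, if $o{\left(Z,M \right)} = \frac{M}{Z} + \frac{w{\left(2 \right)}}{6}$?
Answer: $12$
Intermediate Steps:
$o{\left(Z,M \right)} = \frac{1}{3} + \frac{M}{Z}$ ($o{\left(Z,M \right)} = \frac{M}{Z} + \frac{2}{6} = \frac{M}{Z} + 2 \cdot \frac{1}{6} = \frac{M}{Z} + \frac{1}{3} = \frac{1}{3} + \frac{M}{Z}$)
$\frac{o{\left(6,p{\left(-2 \right)} \right)} + 10}{\left(\left(-2 + 1\right) + 3\right) + 9} \cdot 12 = \frac{\frac{\left(-2\right) \left(-2\right) + \frac{1}{3} \cdot 6}{6} + 10}{\left(\left(-2 + 1\right) + 3\right) + 9} \cdot 12 = \frac{\frac{4 + 2}{6} + 10}{\left(-1 + 3\right) + 9} \cdot 12 = \frac{\frac{1}{6} \cdot 6 + 10}{2 + 9} \cdot 12 = \frac{1 + 10}{11} \cdot 12 = 11 \cdot \frac{1}{11} \cdot 12 = 1 \cdot 12 = 12$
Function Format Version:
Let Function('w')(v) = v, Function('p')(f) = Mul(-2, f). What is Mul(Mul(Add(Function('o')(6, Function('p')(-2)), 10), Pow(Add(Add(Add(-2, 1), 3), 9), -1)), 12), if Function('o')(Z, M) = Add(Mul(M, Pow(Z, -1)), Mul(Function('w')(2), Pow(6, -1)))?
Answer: 12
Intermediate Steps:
Function('o')(Z, M) = Add(Rational(1, 3), Mul(M, Pow(Z, -1))) (Function('o')(Z, M) = Add(Mul(M, Pow(Z, -1)), Mul(2, Pow(6, -1))) = Add(Mul(M, Pow(Z, -1)), Mul(2, Rational(1, 6))) = Add(Mul(M, Pow(Z, -1)), Rational(1, 3)) = Add(Rational(1, 3), Mul(M, Pow(Z, -1))))
Mul(Mul(Add(Function('o')(6, Function('p')(-2)), 10), Pow(Add(Add(Add(-2, 1), 3), 9), -1)), 12) = Mul(Mul(Add(Mul(Pow(6, -1), Add(Mul(-2, -2), Mul(Rational(1, 3), 6))), 10), Pow(Add(Add(Add(-2, 1), 3), 9), -1)), 12) = Mul(Mul(Add(Mul(Rational(1, 6), Add(4, 2)), 10), Pow(Add(Add(-1, 3), 9), -1)), 12) = Mul(Mul(Add(Mul(Rational(1, 6), 6), 10), Pow(Add(2, 9), -1)), 12) = Mul(Mul(Add(1, 10), Pow(11, -1)), 12) = Mul(Mul(11, Rational(1, 11)), 12) = Mul(1, 12) = 12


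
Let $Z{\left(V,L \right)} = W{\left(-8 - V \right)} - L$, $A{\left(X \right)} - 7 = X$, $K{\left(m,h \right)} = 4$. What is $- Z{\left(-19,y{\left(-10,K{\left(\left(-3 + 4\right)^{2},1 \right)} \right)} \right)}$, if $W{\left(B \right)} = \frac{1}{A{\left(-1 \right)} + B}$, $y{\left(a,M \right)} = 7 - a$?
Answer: $\frac{288}{17} \approx 16.941$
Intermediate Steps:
$A{\left(X \right)} = 7 + X$
$W{\left(B \right)} = \frac{1}{6 + B}$ ($W{\left(B \right)} = \frac{1}{\left(7 - 1\right) + B} = \frac{1}{6 + B}$)
$Z{\left(V,L \right)} = \frac{1}{-2 - V} - L$ ($Z{\left(V,L \right)} = \frac{1}{6 - \left(8 + V\right)} - L = \frac{1}{-2 - V} - L$)
$- Z{\left(-19,y{\left(-10,K{\left(\left(-3 + 4\right)^{2},1 \right)} \right)} \right)} = - \frac{-1 - \left(7 - -10\right) \left(2 - 19\right)}{2 - 19} = - \frac{-1 - \left(7 + 10\right) \left(-17\right)}{-17} = - \frac{\left(-1\right) \left(-1 - 17 \left(-17\right)\right)}{17} = - \frac{\left(-1\right) \left(-1 + 289\right)}{17} = - \frac{\left(-1\right) 288}{17} = \left(-1\right) \left(- \frac{288}{17}\right) = \frac{288}{17}$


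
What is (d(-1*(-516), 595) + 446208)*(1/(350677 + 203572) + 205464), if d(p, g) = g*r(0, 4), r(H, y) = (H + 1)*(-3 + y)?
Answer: 1641326734947781/17879 ≈ 9.1802e+10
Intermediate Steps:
r(H, y) = (1 + H)*(-3 + y)
d(p, g) = g (d(p, g) = g*(-3 + 4 - 3*0 + 0*4) = g*(-3 + 4 + 0 + 0) = g*1 = g)
(d(-1*(-516), 595) + 446208)*(1/(350677 + 203572) + 205464) = (595 + 446208)*(1/(350677 + 203572) + 205464) = 446803*(1/554249 + 205464) = 446803*(113878216537/554249) = 1641326734947781/17879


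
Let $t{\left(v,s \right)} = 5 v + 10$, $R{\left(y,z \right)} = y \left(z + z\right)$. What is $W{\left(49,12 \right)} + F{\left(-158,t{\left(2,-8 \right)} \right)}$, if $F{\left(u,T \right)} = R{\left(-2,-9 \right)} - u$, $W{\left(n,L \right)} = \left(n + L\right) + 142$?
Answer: $397$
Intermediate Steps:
$R{\left(y,z \right)} = 2 y z$ ($R{\left(y,z \right)} = y 2 z = 2 y z$)
$W{\left(n,L \right)} = 142 + L + n$ ($W{\left(n,L \right)} = \left(L + n\right) + 142 = 142 + L + n$)
$t{\left(v,s \right)} = 10 + 5 v$
$F{\left(u,T \right)} = 36 - u$ ($F{\left(u,T \right)} = 2 \left(-2\right) \left(-9\right) - u = 36 - u$)
$W{\left(49,12 \right)} + F{\left(-158,t{\left(2,-8 \right)} \right)} = \left(142 + 12 + 49\right) + \left(36 - -158\right) = 203 + \left(36 + 158\right) = 203 + 194 = 397$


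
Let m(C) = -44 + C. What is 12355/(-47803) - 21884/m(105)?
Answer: -149553501/416569 ≈ -359.01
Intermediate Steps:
12355/(-47803) - 21884/m(105) = 12355/(-47803) - 21884/(-44 + 105) = 12355*(-1/47803) - 21884/61 = -1765/6829 - 21884*1/61 = -1765/6829 - 21884/61 = -149553501/416569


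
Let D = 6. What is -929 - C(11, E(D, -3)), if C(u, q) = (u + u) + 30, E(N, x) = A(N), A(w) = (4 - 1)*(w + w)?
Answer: -981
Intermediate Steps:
A(w) = 6*w (A(w) = 3*(2*w) = 6*w)
E(N, x) = 6*N
C(u, q) = 30 + 2*u (C(u, q) = 2*u + 30 = 30 + 2*u)
-929 - C(11, E(D, -3)) = -929 - (30 + 2*11) = -929 - (30 + 22) = -929 - 1*52 = -929 - 52 = -981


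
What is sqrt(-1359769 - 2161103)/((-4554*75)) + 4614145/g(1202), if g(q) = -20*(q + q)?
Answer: -922829/9616 - I*sqrt(97802)/56925 ≈ -95.968 - 0.0054938*I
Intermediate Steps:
g(q) = -40*q
sqrt(-1359769 - 2161103)/((-4554*75)) + 4614145/g(1202) = sqrt(-1359769 - 2161103)/((-4554*75)) + 4614145/((-40*1202)) = sqrt(-3520872)/(-341550) + 4614145/(-48080) = (6*I*sqrt(97802))*(-1/341550) + 4614145*(-1/48080) = -I*sqrt(97802)/56925 - 922829/9616 = -922829/9616 - I*sqrt(97802)/56925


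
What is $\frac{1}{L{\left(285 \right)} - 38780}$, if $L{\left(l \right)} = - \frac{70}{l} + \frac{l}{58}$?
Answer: $- \frac{3306}{128191247} \approx -2.579 \cdot 10^{-5}$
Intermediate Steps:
$L{\left(l \right)} = - \frac{70}{l} + \frac{l}{58}$ ($L{\left(l \right)} = - \frac{70}{l} + l \frac{1}{58} = - \frac{70}{l} + \frac{l}{58}$)
$\frac{1}{L{\left(285 \right)} - 38780} = \frac{1}{\left(- \frac{70}{285} + \frac{1}{58} \cdot 285\right) - 38780} = \frac{1}{\left(\left(-70\right) \frac{1}{285} + \frac{285}{58}\right) - 38780} = \frac{1}{\left(- \frac{14}{57} + \frac{285}{58}\right) - 38780} = \frac{1}{\frac{15433}{3306} - 38780} = \frac{1}{- \frac{128191247}{3306}} = - \frac{3306}{128191247}$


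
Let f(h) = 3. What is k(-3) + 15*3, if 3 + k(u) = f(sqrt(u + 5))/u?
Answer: 41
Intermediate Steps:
k(u) = -3 + 3/u
k(-3) + 15*3 = (-3 + 3/(-3)) + 15*3 = (-3 + 3*(-1/3)) + 45 = (-3 - 1) + 45 = -4 + 45 = 41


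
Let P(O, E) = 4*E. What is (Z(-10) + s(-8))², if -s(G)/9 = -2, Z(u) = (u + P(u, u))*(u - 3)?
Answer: 446224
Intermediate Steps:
Z(u) = 5*u*(-3 + u) (Z(u) = (u + 4*u)*(u - 3) = (5*u)*(-3 + u) = 5*u*(-3 + u))
s(G) = 18 (s(G) = -9*(-2) = 18)
(Z(-10) + s(-8))² = (5*(-10)*(-3 - 10) + 18)² = (5*(-10)*(-13) + 18)² = (650 + 18)² = 668² = 446224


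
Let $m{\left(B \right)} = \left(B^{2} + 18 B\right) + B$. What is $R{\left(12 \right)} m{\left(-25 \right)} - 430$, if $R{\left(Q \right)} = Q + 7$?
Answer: $2420$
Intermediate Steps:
$m{\left(B \right)} = B^{2} + 19 B$
$R{\left(Q \right)} = 7 + Q$
$R{\left(12 \right)} m{\left(-25 \right)} - 430 = \left(7 + 12\right) \left(- 25 \left(19 - 25\right)\right) - 430 = 19 \left(\left(-25\right) \left(-6\right)\right) - 430 = 19 \cdot 150 - 430 = 2850 - 430 = 2420$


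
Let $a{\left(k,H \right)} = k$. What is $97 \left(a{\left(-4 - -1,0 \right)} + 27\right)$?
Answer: $2328$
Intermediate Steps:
$97 \left(a{\left(-4 - -1,0 \right)} + 27\right) = 97 \left(\left(-4 - -1\right) + 27\right) = 97 \left(\left(-4 + 1\right) + 27\right) = 97 \left(-3 + 27\right) = 97 \cdot 24 = 2328$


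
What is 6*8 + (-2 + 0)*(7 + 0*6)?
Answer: 34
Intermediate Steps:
6*8 + (-2 + 0)*(7 + 0*6) = 48 - 2*(7 + 0) = 48 - 2*7 = 48 - 14 = 34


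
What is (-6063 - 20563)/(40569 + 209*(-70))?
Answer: -26626/25939 ≈ -1.0265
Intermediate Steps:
(-6063 - 20563)/(40569 + 209*(-70)) = -26626/(40569 - 14630) = -26626/25939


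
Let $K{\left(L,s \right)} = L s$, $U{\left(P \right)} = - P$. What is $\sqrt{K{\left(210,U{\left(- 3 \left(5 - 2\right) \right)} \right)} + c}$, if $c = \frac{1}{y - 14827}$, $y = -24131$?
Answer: $\frac{\sqrt{2868501655002}}{38958} \approx 43.474$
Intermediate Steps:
$c = - \frac{1}{38958}$ ($c = \frac{1}{-24131 - 14827} = \frac{1}{-38958} = - \frac{1}{38958} \approx -2.5669 \cdot 10^{-5}$)
$\sqrt{K{\left(210,U{\left(- 3 \left(5 - 2\right) \right)} \right)} + c} = \sqrt{210 \left(- \left(-3\right) \left(5 - 2\right)\right) - \frac{1}{38958}} = \sqrt{210 \left(- \left(-3\right) 3\right) - \frac{1}{38958}} = \sqrt{210 \left(\left(-1\right) \left(-9\right)\right) - \frac{1}{38958}} = \sqrt{210 \cdot 9 - \frac{1}{38958}} = \sqrt{1890 - \frac{1}{38958}} = \sqrt{\frac{73630619}{38958}} = \frac{\sqrt{2868501655002}}{38958}$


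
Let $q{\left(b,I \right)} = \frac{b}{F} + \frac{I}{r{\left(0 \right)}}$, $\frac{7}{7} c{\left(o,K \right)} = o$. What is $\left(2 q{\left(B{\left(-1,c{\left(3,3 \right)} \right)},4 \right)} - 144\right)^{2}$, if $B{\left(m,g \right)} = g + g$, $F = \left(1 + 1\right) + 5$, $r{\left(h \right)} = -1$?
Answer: $\frac{1106704}{49} \approx 22586.0$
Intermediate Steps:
$c{\left(o,K \right)} = o$
$F = 7$ ($F = 2 + 5 = 7$)
$B{\left(m,g \right)} = 2 g$
$q{\left(b,I \right)} = - I + \frac{b}{7}$ ($q{\left(b,I \right)} = \frac{b}{7} + \frac{I}{-1} = b \frac{1}{7} + I \left(-1\right) = \frac{b}{7} - I = - I + \frac{b}{7}$)
$\left(2 q{\left(B{\left(-1,c{\left(3,3 \right)} \right)},4 \right)} - 144\right)^{2} = \left(2 \left(\left(-1\right) 4 + \frac{2 \cdot 3}{7}\right) - 144\right)^{2} = \left(2 \left(-4 + \frac{1}{7} \cdot 6\right) - 144\right)^{2} = \left(2 \left(-4 + \frac{6}{7}\right) - 144\right)^{2} = \left(2 \left(- \frac{22}{7}\right) - 144\right)^{2} = \left(- \frac{44}{7} - 144\right)^{2} = \left(- \frac{1052}{7}\right)^{2} = \frac{1106704}{49}$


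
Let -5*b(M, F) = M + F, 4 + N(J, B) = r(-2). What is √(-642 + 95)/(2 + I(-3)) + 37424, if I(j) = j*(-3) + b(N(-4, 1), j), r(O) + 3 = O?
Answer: 37424 + 5*I*√547/67 ≈ 37424.0 + 1.7454*I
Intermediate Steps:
r(O) = -3 + O
N(J, B) = -9 (N(J, B) = -4 + (-3 - 2) = -4 - 5 = -9)
b(M, F) = -F/5 - M/5 (b(M, F) = -(M + F)/5 = -(F + M)/5 = -F/5 - M/5)
I(j) = 9/5 - 16*j/5 (I(j) = j*(-3) + (-j/5 - ⅕*(-9)) = -3*j + (-j/5 + 9/5) = -3*j + (9/5 - j/5) = 9/5 - 16*j/5)
√(-642 + 95)/(2 + I(-3)) + 37424 = √(-642 + 95)/(2 + (9/5 - 16/5*(-3))) + 37424 = √(-547)/(2 + (9/5 + 48/5)) + 37424 = (I*√547)/(2 + 57/5) + 37424 = (I*√547)/(67/5) + 37424 = 5*(I*√547)/67 + 37424 = 5*I*√547/67 + 37424 = 37424 + 5*I*√547/67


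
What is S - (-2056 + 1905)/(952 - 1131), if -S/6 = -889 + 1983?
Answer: -1175107/179 ≈ -6564.8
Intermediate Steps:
S = -6564 (S = -6*(-889 + 1983) = -6*1094 = -6564)
S - (-2056 + 1905)/(952 - 1131) = -6564 - (-2056 + 1905)/(952 - 1131) = -6564 - (-151)/(-179) = -6564 - (-151)*(-1)/179 = -6564 - 1*151/179 = -6564 - 151/179 = -1175107/179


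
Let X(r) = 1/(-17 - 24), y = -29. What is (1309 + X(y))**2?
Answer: 2880254224/1681 ≈ 1.7134e+6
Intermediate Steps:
X(r) = -1/41 (X(r) = 1/(-41) = -1/41)
(1309 + X(y))**2 = (1309 - 1/41)**2 = (53668/41)**2 = 2880254224/1681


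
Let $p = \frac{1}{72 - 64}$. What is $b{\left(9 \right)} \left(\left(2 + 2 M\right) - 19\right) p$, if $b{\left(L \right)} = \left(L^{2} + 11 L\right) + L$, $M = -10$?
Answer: $- \frac{6993}{8} \approx -874.13$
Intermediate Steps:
$p = \frac{1}{8} \approx 0.125$
$b{\left(L \right)} = L^{2} + 12 L$
$b{\left(9 \right)} \left(\left(2 + 2 M\right) - 19\right) p = 9 \left(12 + 9\right) \left(\left(2 + 2 \left(-10\right)\right) - 19\right) \frac{1}{8} = 9 \cdot 21 \left(\left(2 - 20\right) - 19\right) \frac{1}{8} = 189 \left(-18 - 19\right) \frac{1}{8} = 189 \left(-37\right) \frac{1}{8} = \left(-6993\right) \frac{1}{8} = - \frac{6993}{8}$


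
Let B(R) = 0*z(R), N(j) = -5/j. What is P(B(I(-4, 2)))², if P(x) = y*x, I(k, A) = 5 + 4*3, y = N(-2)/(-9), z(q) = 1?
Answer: 0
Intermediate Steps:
y = -5/18 (y = -5/(-2)/(-9) = -5*(-½)*(-⅑) = (5/2)*(-⅑) = -5/18 ≈ -0.27778)
I(k, A) = 17 (I(k, A) = 5 + 12 = 17)
B(R) = 0 (B(R) = 0*1 = 0)
P(x) = -5*x/18
P(B(I(-4, 2)))² = (-5/18*0)² = 0² = 0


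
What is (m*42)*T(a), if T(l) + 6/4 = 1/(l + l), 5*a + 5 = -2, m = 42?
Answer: -3276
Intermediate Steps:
a = -7/5 (a = -1 + (⅕)*(-2) = -1 - ⅖ = -7/5 ≈ -1.4000)
T(l) = -3/2 + 1/(2*l) (T(l) = -3/2 + 1/(l + l) = -3/2 + 1/(2*l))
(m*42)*T(a) = (42*42)*((1 - 3*(-7/5))/(2*(-7/5))) = 1764*((½)*(-5/7)*(1 + 21/5)) = 1764*((½)*(-5/7)*(26/5)) = 1764*(-13/7) = -3276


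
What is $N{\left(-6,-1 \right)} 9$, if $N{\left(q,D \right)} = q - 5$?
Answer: $-99$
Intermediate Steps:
$N{\left(q,D \right)} = -5 + q$
$N{\left(-6,-1 \right)} 9 = \left(-5 - 6\right) 9 = \left(-11\right) 9 = -99$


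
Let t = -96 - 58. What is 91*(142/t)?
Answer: -923/11 ≈ -83.909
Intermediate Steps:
t = -154
91*(142/t) = 91*(142/(-154)) = 91*(142*(-1/154)) = 91*(-71/77) = -923/11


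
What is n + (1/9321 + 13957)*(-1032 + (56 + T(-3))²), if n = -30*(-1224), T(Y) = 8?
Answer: 398947825792/9321 ≈ 4.2801e+7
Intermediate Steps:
n = 36720
n + (1/9321 + 13957)*(-1032 + (56 + T(-3))²) = 36720 + (1/9321 + 13957)*(-1032 + (56 + 8)²) = 36720 + (1/9321 + 13957)*(-1032 + 64²) = 36720 + 130093198*(-1032 + 4096)/9321 = 36720 + (130093198/9321)*3064 = 36720 + 398605558672/9321 = 398947825792/9321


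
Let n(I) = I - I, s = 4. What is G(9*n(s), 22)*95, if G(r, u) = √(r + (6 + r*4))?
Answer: 95*√6 ≈ 232.70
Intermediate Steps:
n(I) = 0
G(r, u) = √(6 + 5*r) (G(r, u) = √(r + (6 + 4*r)) = √(6 + 5*r))
G(9*n(s), 22)*95 = √(6 + 5*(9*0))*95 = √(6 + 5*0)*95 = √(6 + 0)*95 = √6*95 = 95*√6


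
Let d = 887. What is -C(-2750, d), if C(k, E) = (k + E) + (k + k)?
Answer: 7363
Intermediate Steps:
C(k, E) = E + 3*k (C(k, E) = (E + k) + 2*k = E + 3*k)
-C(-2750, d) = -(887 + 3*(-2750)) = -(887 - 8250) = -1*(-7363) = 7363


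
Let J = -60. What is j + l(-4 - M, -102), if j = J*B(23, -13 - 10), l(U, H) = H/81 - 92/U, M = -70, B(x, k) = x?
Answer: -410648/297 ≈ -1382.7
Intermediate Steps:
l(U, H) = -92/U + H/81 (l(U, H) = H*(1/81) - 92/U = H/81 - 92/U = -92/U + H/81)
j = -1380 (j = -60*23 = -1380)
j + l(-4 - M, -102) = -1380 + (-92/(-4 - 1*(-70)) + (1/81)*(-102)) = -1380 + (-92/(-4 + 70) - 34/27) = -1380 + (-92/66 - 34/27) = -1380 + (-92*1/66 - 34/27) = -1380 + (-46/33 - 34/27) = -1380 - 788/297 = -410648/297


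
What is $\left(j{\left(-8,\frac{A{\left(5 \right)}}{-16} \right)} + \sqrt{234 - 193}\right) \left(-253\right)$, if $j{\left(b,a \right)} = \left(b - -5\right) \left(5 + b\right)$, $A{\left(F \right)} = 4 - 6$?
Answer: $-2277 - 253 \sqrt{41} \approx -3897.0$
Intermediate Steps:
$A{\left(F \right)} = -2$ ($A{\left(F \right)} = 4 - 6 = -2$)
$j{\left(b,a \right)} = \left(5 + b\right)^{2}$ ($j{\left(b,a \right)} = \left(b + 5\right) \left(5 + b\right) = \left(5 + b\right) \left(5 + b\right) = \left(5 + b\right)^{2}$)
$\left(j{\left(-8,\frac{A{\left(5 \right)}}{-16} \right)} + \sqrt{234 - 193}\right) \left(-253\right) = \left(\left(5 - 8\right)^{2} + \sqrt{234 - 193}\right) \left(-253\right) = \left(\left(-3\right)^{2} + \sqrt{41}\right) \left(-253\right) = \left(9 + \sqrt{41}\right) \left(-253\right) = -2277 - 253 \sqrt{41}$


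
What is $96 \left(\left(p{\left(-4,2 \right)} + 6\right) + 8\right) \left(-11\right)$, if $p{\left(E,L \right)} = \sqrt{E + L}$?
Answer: $-14784 - 1056 i \sqrt{2} \approx -14784.0 - 1493.4 i$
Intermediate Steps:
$96 \left(\left(p{\left(-4,2 \right)} + 6\right) + 8\right) \left(-11\right) = 96 \left(\left(\sqrt{-4 + 2} + 6\right) + 8\right) \left(-11\right) = 96 \left(\left(\sqrt{-2} + 6\right) + 8\right) \left(-11\right) = 96 \left(\left(i \sqrt{2} + 6\right) + 8\right) \left(-11\right) = 96 \left(\left(6 + i \sqrt{2}\right) + 8\right) \left(-11\right) = 96 \left(14 + i \sqrt{2}\right) \left(-11\right) = 96 \left(-154 - 11 i \sqrt{2}\right) = -14784 - 1056 i \sqrt{2}$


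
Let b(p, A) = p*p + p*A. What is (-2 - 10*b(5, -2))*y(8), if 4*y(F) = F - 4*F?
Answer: 912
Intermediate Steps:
b(p, A) = p**2 + A*p
y(F) = -3*F/4 (y(F) = (F - 4*F)/4 = (-3*F)/4 = -3*F/4)
(-2 - 10*b(5, -2))*y(8) = (-2 - 50*(-2 + 5))*(-3/4*8) = (-2 - 50*3)*(-6) = (-2 - 10*15)*(-6) = (-2 - 150)*(-6) = -152*(-6) = 912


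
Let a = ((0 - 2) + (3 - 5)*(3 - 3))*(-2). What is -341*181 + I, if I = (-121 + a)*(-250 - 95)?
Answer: -21356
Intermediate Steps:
a = 4 (a = (-2 - 2*0)*(-2) = (-2 + 0)*(-2) = -2*(-2) = 4)
I = 40365 (I = (-121 + 4)*(-250 - 95) = -117*(-345) = 40365)
-341*181 + I = -341*181 + 40365 = -61721 + 40365 = -21356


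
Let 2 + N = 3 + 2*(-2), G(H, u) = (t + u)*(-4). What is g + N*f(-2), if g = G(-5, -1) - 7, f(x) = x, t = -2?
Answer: 11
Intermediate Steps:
G(H, u) = 8 - 4*u (G(H, u) = (-2 + u)*(-4) = 8 - 4*u)
g = 5 (g = (8 - 4*(-1)) - 7 = (8 + 4) - 7 = 12 - 7 = 5)
N = -3 (N = -2 + (3 + 2*(-2)) = -2 + (3 - 4) = -2 - 1 = -3)
g + N*f(-2) = 5 - 3*(-2) = 5 + 6 = 11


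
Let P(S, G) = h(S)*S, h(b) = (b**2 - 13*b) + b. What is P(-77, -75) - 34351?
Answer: -562032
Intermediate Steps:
h(b) = b**2 - 12*b
P(S, G) = S**2*(-12 + S) (P(S, G) = (S*(-12 + S))*S = S**2*(-12 + S))
P(-77, -75) - 34351 = (-77)**2*(-12 - 77) - 34351 = 5929*(-89) - 34351 = -527681 - 34351 = -562032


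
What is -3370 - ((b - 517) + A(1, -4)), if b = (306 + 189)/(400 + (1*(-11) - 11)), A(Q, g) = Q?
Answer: -119923/42 ≈ -2855.3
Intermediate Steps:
b = 55/42 (b = 495/(400 + (-11 - 11)) = 495/(400 - 22) = 495/378 = 495*(1/378) = 55/42 ≈ 1.3095)
-3370 - ((b - 517) + A(1, -4)) = -3370 - ((55/42 - 517) + 1) = -3370 - (-21659/42 + 1) = -3370 - 1*(-21617/42) = -3370 + 21617/42 = -119923/42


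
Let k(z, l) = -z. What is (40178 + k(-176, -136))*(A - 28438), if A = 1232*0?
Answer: -1147587052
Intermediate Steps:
A = 0
(40178 + k(-176, -136))*(A - 28438) = (40178 - 1*(-176))*(0 - 28438) = (40178 + 176)*(-28438) = 40354*(-28438) = -1147587052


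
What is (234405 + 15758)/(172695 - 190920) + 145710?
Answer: 2655314587/18225 ≈ 1.4570e+5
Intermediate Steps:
(234405 + 15758)/(172695 - 190920) + 145710 = 250163/(-18225) + 145710 = 250163*(-1/18225) + 145710 = -250163/18225 + 145710 = 2655314587/18225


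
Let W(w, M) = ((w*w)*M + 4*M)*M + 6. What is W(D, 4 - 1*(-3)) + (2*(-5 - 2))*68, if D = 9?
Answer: 3219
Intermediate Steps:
W(w, M) = 6 + M*(4*M + M*w²) (W(w, M) = (w²*M + 4*M)*M + 6 = (M*w² + 4*M)*M + 6 = (4*M + M*w²)*M + 6 = M*(4*M + M*w²) + 6 = 6 + M*(4*M + M*w²))
W(D, 4 - 1*(-3)) + (2*(-5 - 2))*68 = (6 + 4*(4 - 1*(-3))² + (4 - 1*(-3))²*9²) + (2*(-5 - 2))*68 = (6 + 4*(4 + 3)² + (4 + 3)²*81) + (2*(-7))*68 = (6 + 4*7² + 7²*81) - 14*68 = (6 + 4*49 + 49*81) - 952 = (6 + 196 + 3969) - 952 = 4171 - 952 = 3219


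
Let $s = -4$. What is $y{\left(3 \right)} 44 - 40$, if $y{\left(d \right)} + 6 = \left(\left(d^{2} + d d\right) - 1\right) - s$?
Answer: $620$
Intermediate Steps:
$y{\left(d \right)} = -3 + 2 d^{2}$ ($y{\left(d \right)} = -6 - \left(-3 - d^{2} - d d\right) = -6 + \left(\left(\left(d^{2} + d^{2}\right) - 1\right) + 4\right) = -6 + \left(\left(2 d^{2} - 1\right) + 4\right) = -6 + \left(\left(-1 + 2 d^{2}\right) + 4\right) = -6 + \left(3 + 2 d^{2}\right) = -3 + 2 d^{2}$)
$y{\left(3 \right)} 44 - 40 = \left(-3 + 2 \cdot 3^{2}\right) 44 - 40 = \left(-3 + 2 \cdot 9\right) 44 - 40 = \left(-3 + 18\right) 44 - 40 = 15 \cdot 44 - 40 = 660 - 40 = 620$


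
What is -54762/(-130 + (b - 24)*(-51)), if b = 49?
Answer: 54762/1405 ≈ 38.977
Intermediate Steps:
-54762/(-130 + (b - 24)*(-51)) = -54762/(-130 + (49 - 24)*(-51)) = -54762/(-130 + 25*(-51)) = -54762/(-130 - 1275) = -54762/(-1405) = -54762*(-1/1405) = 54762/1405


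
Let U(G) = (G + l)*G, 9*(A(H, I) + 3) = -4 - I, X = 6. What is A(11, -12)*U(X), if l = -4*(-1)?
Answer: -380/3 ≈ -126.67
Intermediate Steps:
l = 4
A(H, I) = -31/9 - I/9 (A(H, I) = -3 + (-4 - I)/9 = -3 + (-4/9 - I/9) = -31/9 - I/9)
U(G) = G*(4 + G) (U(G) = (G + 4)*G = (4 + G)*G = G*(4 + G))
A(11, -12)*U(X) = (-31/9 - 1/9*(-12))*(6*(4 + 6)) = (-31/9 + 4/3)*(6*10) = -19/9*60 = -380/3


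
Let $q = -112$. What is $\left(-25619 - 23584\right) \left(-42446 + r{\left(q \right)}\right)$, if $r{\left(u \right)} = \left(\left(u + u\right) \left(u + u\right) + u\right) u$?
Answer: $277977957642$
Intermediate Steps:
$r{\left(u \right)} = u \left(u + 4 u^{2}\right)$ ($r{\left(u \right)} = \left(2 u 2 u + u\right) u = \left(4 u^{2} + u\right) u = \left(u + 4 u^{2}\right) u = u \left(u + 4 u^{2}\right)$)
$\left(-25619 - 23584\right) \left(-42446 + r{\left(q \right)}\right) = \left(-25619 - 23584\right) \left(-42446 + \left(-112\right)^{2} \left(1 + 4 \left(-112\right)\right)\right) = - 49203 \left(-42446 + 12544 \left(1 - 448\right)\right) = - 49203 \left(-42446 + 12544 \left(-447\right)\right) = - 49203 \left(-42446 - 5607168\right) = \left(-49203\right) \left(-5649614\right) = 277977957642$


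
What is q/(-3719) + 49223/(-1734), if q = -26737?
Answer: -136698379/6448746 ≈ -21.198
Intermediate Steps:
q/(-3719) + 49223/(-1734) = -26737/(-3719) + 49223/(-1734) = -26737*(-1/3719) + 49223*(-1/1734) = 26737/3719 - 49223/1734 = -136698379/6448746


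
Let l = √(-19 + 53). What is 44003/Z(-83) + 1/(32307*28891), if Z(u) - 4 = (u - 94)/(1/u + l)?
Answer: -12625529295993207430/66019758998921211 - 17885063353*√34/70731803 ≈ -1665.6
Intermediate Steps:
l = √34 ≈ 5.8309
Z(u) = 4 + (-94 + u)/(√34 + 1/u) (Z(u) = 4 + (u - 94)/(1/u + √34) = 4 + (-94 + u)/(√34 + 1/u))
44003/Z(-83) + 1/(32307*28891) = 44003/(((4 + (-83)² - 94*(-83) + 4*(-83)*√34)/(1 - 83*√34))) + 1/(32307*28891) = 44003/(((4 + 6889 + 7802 - 332*√34)/(1 - 83*√34))) + (1/32307)*(1/28891) = 44003/(((14695 - 332*√34)/(1 - 83*√34))) + 1/933381537 = 44003*((1 - 83*√34)/(14695 - 332*√34)) + 1/933381537 = 44003*(1 - 83*√34)/(14695 - 332*√34) + 1/933381537 = 1/933381537 + 44003*(1 - 83*√34)/(14695 - 332*√34)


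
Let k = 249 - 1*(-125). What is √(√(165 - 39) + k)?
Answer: √(374 + 3*√14) ≈ 19.627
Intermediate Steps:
k = 374 (k = 249 + 125 = 374)
√(√(165 - 39) + k) = √(√(165 - 39) + 374) = √(√126 + 374) = √(3*√14 + 374) = √(374 + 3*√14)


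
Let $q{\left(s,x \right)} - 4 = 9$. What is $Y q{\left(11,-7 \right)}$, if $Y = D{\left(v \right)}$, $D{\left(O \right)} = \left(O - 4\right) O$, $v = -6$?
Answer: $780$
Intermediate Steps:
$q{\left(s,x \right)} = 13$ ($q{\left(s,x \right)} = 4 + 9 = 13$)
$D{\left(O \right)} = O \left(-4 + O\right)$ ($D{\left(O \right)} = \left(-4 + O\right) O = O \left(-4 + O\right)$)
$Y = 60$ ($Y = - 6 \left(-4 - 6\right) = \left(-6\right) \left(-10\right) = 60$)
$Y q{\left(11,-7 \right)} = 60 \cdot 13 = 780$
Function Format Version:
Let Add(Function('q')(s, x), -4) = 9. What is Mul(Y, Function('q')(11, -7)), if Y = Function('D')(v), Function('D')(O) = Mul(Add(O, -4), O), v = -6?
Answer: 780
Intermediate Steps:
Function('q')(s, x) = 13 (Function('q')(s, x) = Add(4, 9) = 13)
Function('D')(O) = Mul(O, Add(-4, O)) (Function('D')(O) = Mul(Add(-4, O), O) = Mul(O, Add(-4, O)))
Y = 60 (Y = Mul(-6, Add(-4, -6)) = Mul(-6, -10) = 60)
Mul(Y, Function('q')(11, -7)) = Mul(60, 13) = 780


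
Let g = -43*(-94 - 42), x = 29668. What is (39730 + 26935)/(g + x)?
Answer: 66665/35516 ≈ 1.8770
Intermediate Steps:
g = 5848 (g = -43*(-136) = 5848)
(39730 + 26935)/(g + x) = (39730 + 26935)/(5848 + 29668) = 66665/35516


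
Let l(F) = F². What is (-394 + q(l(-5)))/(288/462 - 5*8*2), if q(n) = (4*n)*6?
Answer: -7931/3056 ≈ -2.5952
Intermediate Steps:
q(n) = 24*n
(-394 + q(l(-5)))/(288/462 - 5*8*2) = (-394 + 24*(-5)²)/(288/462 - 5*8*2) = (-394 + 24*25)/(288*(1/462) - 40*2) = (-394 + 600)/(48/77 - 80) = 206/(-6112/77) = 206*(-77/6112) = -7931/3056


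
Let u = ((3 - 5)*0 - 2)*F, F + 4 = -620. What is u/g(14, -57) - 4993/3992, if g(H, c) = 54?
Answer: 785399/35928 ≈ 21.860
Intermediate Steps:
F = -624 (F = -4 - 620 = -624)
u = 1248 (u = ((3 - 5)*0 - 2)*(-624) = (-2*0 - 2)*(-624) = (0 - 2)*(-624) = -2*(-624) = 1248)
u/g(14, -57) - 4993/3992 = 1248/54 - 4993/3992 = 1248*(1/54) - 4993*1/3992 = 208/9 - 4993/3992 = 785399/35928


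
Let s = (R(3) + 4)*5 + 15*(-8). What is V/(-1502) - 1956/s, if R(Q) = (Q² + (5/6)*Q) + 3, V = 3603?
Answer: 5677659/82610 ≈ 68.729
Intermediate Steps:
R(Q) = 3 + Q² + 5*Q/6 (R(Q) = (Q² + (5*(⅙))*Q) + 3 = (Q² + 5*Q/6) + 3 = 3 + Q² + 5*Q/6)
s = -55/2 (s = ((3 + 3² + (⅚)*3) + 4)*5 + 15*(-8) = ((3 + 9 + 5/2) + 4)*5 - 120 = (29/2 + 4)*5 - 120 = (37/2)*5 - 120 = 185/2 - 120 = -55/2 ≈ -27.500)
V/(-1502) - 1956/s = 3603/(-1502) - 1956/(-55/2) = 3603*(-1/1502) - 1956*(-2/55) = -3603/1502 + 3912/55 = 5677659/82610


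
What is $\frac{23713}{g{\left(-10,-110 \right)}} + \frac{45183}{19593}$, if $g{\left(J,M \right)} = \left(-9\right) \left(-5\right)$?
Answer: $\frac{51849116}{97965} \approx 529.26$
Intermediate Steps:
$g{\left(J,M \right)} = 45$
$\frac{23713}{g{\left(-10,-110 \right)}} + \frac{45183}{19593} = \frac{23713}{45} + \frac{45183}{19593} = 23713 \cdot \frac{1}{45} + 45183 \cdot \frac{1}{19593} = \frac{23713}{45} + \frac{15061}{6531} = \frac{51849116}{97965}$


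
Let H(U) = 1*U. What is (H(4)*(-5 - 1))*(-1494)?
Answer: 35856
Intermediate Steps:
H(U) = U
(H(4)*(-5 - 1))*(-1494) = (4*(-5 - 1))*(-1494) = (4*(-6))*(-1494) = -24*(-1494) = 35856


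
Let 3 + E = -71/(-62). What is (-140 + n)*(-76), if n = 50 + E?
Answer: 216410/31 ≈ 6981.0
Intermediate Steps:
E = -115/62 (E = -3 - 71/(-62) = -3 - 71*(-1/62) = -3 + 71/62 = -115/62 ≈ -1.8548)
n = 2985/62 (n = 50 - 115/62 = 2985/62 ≈ 48.145)
(-140 + n)*(-76) = (-140 + 2985/62)*(-76) = -5695/62*(-76) = 216410/31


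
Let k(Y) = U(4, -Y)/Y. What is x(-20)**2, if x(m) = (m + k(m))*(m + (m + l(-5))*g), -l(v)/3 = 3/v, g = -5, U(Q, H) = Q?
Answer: 51423241/25 ≈ 2.0569e+6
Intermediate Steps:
k(Y) = 4/Y
l(v) = -9/v
x(m) = (-9 - 4*m)*(m + 4/m) (x(m) = (m + 4/m)*(m + (m - 9/(-5))*(-5)) = (m + 4/m)*(m + (m - 9*(-1/5))*(-5)) = (m + 4/m)*(m + (m + 9/5)*(-5)) = (m + 4/m)*(m + (9/5 + m)*(-5)) = (m + 4/m)*(m + (-9 - 5*m)) = (m + 4/m)*(-9 - 4*m) = (-9 - 4*m)*(m + 4/m))
x(-20)**2 = (-16 - 36/(-20) - 9*(-20) - 4*(-20)**2)**2 = (-16 - 36*(-1/20) + 180 - 4*400)**2 = (-16 + 9/5 + 180 - 1600)**2 = (-7171/5)**2 = 51423241/25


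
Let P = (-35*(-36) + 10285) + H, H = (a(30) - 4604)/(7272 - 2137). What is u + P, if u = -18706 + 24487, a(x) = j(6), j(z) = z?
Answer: 88964412/5135 ≈ 17325.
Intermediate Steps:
a(x) = 6
u = 5781
H = -4598/5135 (H = (6 - 4604)/(7272 - 2137) = -4598/5135 ≈ -0.89542)
P = 59278977/5135 (P = (-35*(-36) + 10285) - 4598/5135 = (1260 + 10285) - 4598/5135 = 11545 - 4598/5135 = 59278977/5135 ≈ 11544.)
u + P = 5781 + 59278977/5135 = 88964412/5135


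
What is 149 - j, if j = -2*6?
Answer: 161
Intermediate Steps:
j = -12
149 - j = 149 - 1*(-12) = 149 + 12 = 161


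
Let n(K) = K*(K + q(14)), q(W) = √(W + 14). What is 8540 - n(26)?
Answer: 7864 - 52*√7 ≈ 7726.4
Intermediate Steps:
q(W) = √(14 + W)
n(K) = K*(K + 2*√7) (n(K) = K*(K + √(14 + 14)) = K*(K + √28) = K*(K + 2*√7))
8540 - n(26) = 8540 - 26*(26 + 2*√7) = 8540 - (676 + 52*√7) = 8540 + (-676 - 52*√7) = 7864 - 52*√7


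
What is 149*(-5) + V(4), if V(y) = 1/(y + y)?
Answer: -5959/8 ≈ -744.88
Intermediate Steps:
V(y) = 1/(2*y)
149*(-5) + V(4) = 149*(-5) + (1/2)/4 = -745 + (1/2)*(1/4) = -745 + 1/8 = -5959/8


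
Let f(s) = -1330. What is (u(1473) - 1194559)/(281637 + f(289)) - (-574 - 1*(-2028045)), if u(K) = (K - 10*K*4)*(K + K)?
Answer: -568484747018/280307 ≈ -2.0281e+6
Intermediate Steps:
u(K) = -78*K² (u(K) = (K - 40*K)*(2*K) = (-39*K)*(2*K) = -78*K²)
(u(1473) - 1194559)/(281637 + f(289)) - (-574 - 1*(-2028045)) = (-78*1473² - 1194559)/(281637 - 1330) - (-574 - 1*(-2028045)) = (-78*2169729 - 1194559)/280307 - (-574 + 2028045) = (-169238862 - 1194559)*(1/280307) - 1*2027471 = -170433421*1/280307 - 2027471 = -170433421/280307 - 2027471 = -568484747018/280307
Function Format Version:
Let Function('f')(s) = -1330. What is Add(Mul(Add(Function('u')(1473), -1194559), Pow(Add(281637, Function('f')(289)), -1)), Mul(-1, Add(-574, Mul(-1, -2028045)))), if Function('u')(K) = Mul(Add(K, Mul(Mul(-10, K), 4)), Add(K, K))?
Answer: Rational(-568484747018, 280307) ≈ -2.0281e+6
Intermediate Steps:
Function('u')(K) = Mul(-78, Pow(K, 2)) (Function('u')(K) = Mul(Add(K, Mul(-40, K)), Mul(2, K)) = Mul(Mul(-39, K), Mul(2, K)) = Mul(-78, Pow(K, 2)))
Add(Mul(Add(Function('u')(1473), -1194559), Pow(Add(281637, Function('f')(289)), -1)), Mul(-1, Add(-574, Mul(-1, -2028045)))) = Add(Mul(Add(Mul(-78, Pow(1473, 2)), -1194559), Pow(Add(281637, -1330), -1)), Mul(-1, Add(-574, Mul(-1, -2028045)))) = Add(Mul(Add(Mul(-78, 2169729), -1194559), Pow(280307, -1)), Mul(-1, Add(-574, 2028045))) = Add(Mul(Add(-169238862, -1194559), Rational(1, 280307)), Mul(-1, 2027471)) = Add(Mul(-170433421, Rational(1, 280307)), -2027471) = Add(Rational(-170433421, 280307), -2027471) = Rational(-568484747018, 280307)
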